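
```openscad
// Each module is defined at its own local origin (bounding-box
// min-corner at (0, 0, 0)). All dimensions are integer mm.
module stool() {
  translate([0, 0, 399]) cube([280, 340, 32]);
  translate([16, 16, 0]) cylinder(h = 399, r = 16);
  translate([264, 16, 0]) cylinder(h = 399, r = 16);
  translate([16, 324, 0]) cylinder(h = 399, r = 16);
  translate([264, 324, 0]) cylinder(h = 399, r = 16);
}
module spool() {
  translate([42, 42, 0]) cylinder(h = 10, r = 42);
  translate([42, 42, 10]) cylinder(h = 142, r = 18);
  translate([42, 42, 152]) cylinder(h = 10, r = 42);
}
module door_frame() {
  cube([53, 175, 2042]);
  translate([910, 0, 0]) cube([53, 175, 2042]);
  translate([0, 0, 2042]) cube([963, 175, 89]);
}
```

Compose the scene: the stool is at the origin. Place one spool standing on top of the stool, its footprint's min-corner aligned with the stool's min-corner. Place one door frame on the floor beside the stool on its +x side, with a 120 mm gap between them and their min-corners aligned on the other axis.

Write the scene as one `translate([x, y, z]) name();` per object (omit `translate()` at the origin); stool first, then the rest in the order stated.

stool();
translate([0, 0, 431]) spool();
translate([400, 0, 0]) door_frame();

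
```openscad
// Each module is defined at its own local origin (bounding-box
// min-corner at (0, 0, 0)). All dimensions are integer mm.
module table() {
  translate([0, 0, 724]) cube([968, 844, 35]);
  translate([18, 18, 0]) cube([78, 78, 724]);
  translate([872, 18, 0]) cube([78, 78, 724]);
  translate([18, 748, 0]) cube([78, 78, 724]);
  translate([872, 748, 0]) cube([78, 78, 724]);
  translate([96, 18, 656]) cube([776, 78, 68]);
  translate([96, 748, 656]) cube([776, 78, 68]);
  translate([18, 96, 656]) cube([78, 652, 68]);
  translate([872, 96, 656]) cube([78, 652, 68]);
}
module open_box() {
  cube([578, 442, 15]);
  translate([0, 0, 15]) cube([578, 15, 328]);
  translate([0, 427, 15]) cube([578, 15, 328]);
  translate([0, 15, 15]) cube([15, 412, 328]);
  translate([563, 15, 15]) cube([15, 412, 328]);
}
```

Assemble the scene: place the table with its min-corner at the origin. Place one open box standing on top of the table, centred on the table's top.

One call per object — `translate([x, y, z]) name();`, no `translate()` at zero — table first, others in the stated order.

table();
translate([195, 201, 759]) open_box();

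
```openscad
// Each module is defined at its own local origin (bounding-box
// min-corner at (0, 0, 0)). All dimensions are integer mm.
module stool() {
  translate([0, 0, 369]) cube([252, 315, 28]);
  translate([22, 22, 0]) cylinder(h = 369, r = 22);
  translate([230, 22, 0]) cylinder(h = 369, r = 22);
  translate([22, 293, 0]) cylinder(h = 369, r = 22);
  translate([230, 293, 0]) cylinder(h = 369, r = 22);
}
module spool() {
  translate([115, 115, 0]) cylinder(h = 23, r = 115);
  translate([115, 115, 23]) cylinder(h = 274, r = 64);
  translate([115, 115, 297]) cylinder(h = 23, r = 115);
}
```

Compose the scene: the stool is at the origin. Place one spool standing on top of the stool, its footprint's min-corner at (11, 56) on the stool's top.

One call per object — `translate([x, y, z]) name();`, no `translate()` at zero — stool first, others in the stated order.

stool();
translate([11, 56, 397]) spool();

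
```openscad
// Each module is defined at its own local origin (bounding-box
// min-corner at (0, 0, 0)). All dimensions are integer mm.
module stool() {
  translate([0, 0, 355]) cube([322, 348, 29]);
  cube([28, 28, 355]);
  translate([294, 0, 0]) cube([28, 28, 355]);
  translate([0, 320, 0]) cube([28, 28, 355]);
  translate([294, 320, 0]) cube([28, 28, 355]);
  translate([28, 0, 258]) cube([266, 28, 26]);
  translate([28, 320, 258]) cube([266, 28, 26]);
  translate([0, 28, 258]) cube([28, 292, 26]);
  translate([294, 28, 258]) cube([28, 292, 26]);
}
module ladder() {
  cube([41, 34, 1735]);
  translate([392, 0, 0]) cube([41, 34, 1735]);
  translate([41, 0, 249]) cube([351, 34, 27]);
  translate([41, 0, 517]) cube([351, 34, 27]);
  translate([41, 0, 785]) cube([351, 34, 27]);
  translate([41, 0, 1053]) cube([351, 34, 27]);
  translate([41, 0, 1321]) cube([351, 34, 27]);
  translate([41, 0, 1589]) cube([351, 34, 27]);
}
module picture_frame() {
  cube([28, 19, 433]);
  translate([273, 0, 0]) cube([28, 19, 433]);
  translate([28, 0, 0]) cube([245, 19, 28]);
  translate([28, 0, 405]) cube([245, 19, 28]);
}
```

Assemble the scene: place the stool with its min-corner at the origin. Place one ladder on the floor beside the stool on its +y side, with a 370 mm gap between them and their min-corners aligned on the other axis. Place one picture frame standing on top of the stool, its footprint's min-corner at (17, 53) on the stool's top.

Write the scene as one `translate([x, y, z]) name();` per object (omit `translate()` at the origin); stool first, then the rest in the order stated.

stool();
translate([0, 718, 0]) ladder();
translate([17, 53, 384]) picture_frame();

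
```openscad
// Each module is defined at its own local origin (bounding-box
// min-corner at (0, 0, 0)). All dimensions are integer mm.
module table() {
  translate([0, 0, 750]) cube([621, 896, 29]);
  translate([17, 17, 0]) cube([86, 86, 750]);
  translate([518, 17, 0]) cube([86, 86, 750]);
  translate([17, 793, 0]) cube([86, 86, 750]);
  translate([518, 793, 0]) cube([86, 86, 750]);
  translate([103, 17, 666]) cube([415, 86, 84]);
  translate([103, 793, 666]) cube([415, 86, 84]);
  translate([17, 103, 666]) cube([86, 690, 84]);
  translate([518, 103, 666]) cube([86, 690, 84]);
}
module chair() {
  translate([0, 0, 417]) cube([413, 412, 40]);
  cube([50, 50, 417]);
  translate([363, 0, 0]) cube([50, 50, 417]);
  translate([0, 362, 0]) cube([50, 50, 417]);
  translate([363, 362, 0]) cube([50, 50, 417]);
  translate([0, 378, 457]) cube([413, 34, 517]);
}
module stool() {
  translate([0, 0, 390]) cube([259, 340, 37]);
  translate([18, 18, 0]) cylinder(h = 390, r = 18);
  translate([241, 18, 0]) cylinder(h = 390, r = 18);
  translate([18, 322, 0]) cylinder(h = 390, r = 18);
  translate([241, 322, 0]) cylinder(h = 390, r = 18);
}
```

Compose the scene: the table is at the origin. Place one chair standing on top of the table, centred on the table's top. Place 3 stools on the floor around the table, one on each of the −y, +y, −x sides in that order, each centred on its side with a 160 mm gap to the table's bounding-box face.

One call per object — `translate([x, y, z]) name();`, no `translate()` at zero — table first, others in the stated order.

table();
translate([104, 242, 779]) chair();
translate([181, -500, 0]) stool();
translate([181, 1056, 0]) stool();
translate([-419, 278, 0]) stool();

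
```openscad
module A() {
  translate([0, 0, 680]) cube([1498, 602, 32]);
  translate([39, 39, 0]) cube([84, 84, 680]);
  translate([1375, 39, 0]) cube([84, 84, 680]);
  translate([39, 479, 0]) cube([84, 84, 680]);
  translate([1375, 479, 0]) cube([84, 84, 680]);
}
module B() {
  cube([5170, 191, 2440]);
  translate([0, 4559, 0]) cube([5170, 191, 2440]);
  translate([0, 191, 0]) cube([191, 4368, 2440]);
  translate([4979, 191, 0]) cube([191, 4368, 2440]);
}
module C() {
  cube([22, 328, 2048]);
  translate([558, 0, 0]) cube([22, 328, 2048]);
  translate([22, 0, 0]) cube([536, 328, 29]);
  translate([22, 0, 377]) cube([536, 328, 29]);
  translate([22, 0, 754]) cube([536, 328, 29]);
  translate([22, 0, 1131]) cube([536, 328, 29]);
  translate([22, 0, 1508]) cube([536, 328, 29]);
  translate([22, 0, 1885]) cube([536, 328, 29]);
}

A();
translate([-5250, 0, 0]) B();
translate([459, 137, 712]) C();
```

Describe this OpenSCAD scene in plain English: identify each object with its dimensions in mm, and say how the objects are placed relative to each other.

A is a table with a 1498×602 mm rectangular top, 32 mm thick, top surface at z = 712 mm, supported by four 84×84 mm square legs, each inset 39 mm from the nearest pair of top edges, running from the floor.

B is the wall frame of a small rectangular building: four walls, each 2440 mm tall and 191 mm thick, enclosing a footprint 5170 mm (x) by 4750 mm (y) outside-to-outside, with no floor or roof. The front and back walls (the −y and +y sides) span the full width; the two side walls fit between them.

C is an open bookshelf. Two side panels, each 22 mm thick, 328 mm deep and 2048 mm tall, stand 580 mm apart (outside-to-outside). Between them sit 6 shelves, each 29 mm thick and 328 mm deep, spanning the full gap between the sides. The bottom shelf rests on the floor (its underside at z = 0) and the clear gap between one shelf's top and the next shelf's underside is 348 mm.

The house frame is on the floor beside the table on its −x side. The bookshelf is on top of the table, centred.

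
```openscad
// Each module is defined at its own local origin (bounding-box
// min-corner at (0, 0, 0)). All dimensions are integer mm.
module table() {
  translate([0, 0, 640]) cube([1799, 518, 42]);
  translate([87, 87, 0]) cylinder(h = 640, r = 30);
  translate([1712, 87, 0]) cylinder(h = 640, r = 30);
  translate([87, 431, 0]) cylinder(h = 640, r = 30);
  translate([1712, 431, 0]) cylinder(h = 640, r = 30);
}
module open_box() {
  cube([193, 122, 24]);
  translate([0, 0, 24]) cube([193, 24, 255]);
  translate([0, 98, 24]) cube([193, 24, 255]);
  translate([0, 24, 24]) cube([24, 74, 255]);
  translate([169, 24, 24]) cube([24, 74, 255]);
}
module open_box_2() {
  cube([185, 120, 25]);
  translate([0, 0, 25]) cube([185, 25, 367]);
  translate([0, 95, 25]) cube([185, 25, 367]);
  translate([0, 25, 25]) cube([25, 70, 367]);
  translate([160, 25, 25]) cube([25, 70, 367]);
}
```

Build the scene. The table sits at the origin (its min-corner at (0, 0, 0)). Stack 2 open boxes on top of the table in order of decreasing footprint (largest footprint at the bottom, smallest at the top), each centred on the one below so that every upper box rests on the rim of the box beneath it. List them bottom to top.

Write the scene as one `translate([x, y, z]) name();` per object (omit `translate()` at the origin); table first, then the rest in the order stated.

table();
translate([803, 198, 682]) open_box();
translate([807, 199, 961]) open_box_2();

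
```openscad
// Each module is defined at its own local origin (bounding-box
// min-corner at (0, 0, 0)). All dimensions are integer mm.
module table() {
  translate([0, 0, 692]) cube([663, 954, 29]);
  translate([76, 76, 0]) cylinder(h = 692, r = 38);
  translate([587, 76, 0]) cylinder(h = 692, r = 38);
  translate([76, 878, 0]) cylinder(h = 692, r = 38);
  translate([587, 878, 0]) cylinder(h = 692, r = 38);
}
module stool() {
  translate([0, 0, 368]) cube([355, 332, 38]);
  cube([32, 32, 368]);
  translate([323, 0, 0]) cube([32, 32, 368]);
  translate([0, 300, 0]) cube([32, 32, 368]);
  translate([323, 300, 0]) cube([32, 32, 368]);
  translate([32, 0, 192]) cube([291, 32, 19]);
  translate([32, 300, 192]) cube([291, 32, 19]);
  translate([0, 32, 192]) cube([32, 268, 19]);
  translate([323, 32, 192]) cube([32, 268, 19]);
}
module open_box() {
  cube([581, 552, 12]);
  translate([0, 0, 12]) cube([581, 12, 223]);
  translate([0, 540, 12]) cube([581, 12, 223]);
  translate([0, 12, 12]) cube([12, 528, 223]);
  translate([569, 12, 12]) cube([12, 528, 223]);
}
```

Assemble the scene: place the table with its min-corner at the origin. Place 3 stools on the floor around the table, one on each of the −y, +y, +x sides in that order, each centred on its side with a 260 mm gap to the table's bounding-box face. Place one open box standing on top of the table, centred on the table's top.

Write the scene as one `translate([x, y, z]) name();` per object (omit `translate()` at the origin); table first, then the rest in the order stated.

table();
translate([154, -592, 0]) stool();
translate([154, 1214, 0]) stool();
translate([923, 311, 0]) stool();
translate([41, 201, 721]) open_box();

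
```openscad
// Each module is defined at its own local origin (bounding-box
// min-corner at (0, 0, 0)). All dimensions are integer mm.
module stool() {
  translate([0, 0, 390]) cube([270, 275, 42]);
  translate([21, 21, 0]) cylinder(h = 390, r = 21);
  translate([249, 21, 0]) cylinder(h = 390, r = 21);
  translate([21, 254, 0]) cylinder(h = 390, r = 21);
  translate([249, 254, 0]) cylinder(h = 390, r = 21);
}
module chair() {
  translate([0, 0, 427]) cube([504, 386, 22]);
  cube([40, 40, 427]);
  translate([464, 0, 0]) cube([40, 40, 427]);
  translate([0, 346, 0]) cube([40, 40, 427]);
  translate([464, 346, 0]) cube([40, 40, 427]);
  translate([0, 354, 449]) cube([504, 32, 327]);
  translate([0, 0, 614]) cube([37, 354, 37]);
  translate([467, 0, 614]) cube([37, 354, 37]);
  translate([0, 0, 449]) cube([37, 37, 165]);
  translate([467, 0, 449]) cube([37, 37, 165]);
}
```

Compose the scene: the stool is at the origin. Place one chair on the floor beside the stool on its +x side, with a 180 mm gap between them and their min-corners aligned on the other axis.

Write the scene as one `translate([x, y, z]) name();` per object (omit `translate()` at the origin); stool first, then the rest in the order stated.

stool();
translate([450, 0, 0]) chair();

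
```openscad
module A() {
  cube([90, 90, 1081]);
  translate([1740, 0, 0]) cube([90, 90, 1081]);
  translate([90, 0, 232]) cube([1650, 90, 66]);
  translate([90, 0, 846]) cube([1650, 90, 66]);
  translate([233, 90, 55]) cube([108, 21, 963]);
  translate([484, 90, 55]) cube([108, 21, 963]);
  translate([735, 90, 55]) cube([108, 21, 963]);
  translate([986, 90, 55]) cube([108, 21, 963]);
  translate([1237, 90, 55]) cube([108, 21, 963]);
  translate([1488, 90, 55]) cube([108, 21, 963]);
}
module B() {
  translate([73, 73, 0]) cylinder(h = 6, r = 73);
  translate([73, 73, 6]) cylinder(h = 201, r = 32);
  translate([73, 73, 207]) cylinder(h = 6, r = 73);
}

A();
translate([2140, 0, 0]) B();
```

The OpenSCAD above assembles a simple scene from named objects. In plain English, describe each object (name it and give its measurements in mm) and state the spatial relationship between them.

A is a fence section. Two 90×90 mm posts, 1081 mm tall, stand on the floor with a clear span of 1650 mm between their inner faces. Two horizontal rails of 90×66 mm section span the gap between the posts with their undersides at z = 232 mm and z = 846 mm, flush with the posts' −y face. 6 pickets, each 108 mm wide, 21 mm thick and 963 mm tall, are fixed to the +y face of the rails with their bottoms at z = 55 mm, evenly spaced across the span with equal gaps (rounded down to the nearest mm) at the −x end and between each pair — any rounding remainder accumulates at the +x end.

B is a spool: two coaxial disc flanges of radius 73 mm and thickness 6 mm, joined by a core cylinder of radius 32 mm and height 201 mm. The lower flange rests on z = 0 and the three cylinders share a vertical axis.

The spool is on the floor beside the fence section on its +x side.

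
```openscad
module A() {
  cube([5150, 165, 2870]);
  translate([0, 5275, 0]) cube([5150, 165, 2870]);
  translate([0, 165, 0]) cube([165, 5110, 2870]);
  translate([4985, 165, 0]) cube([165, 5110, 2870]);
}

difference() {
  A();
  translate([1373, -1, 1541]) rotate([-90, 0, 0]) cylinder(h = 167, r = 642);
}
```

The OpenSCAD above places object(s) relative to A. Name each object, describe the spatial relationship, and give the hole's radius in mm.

A is a house frame. The house frame has a circular hole through its front wall. The hole's radius is 642 mm.

The subtracted cylinder has r = 642 mm.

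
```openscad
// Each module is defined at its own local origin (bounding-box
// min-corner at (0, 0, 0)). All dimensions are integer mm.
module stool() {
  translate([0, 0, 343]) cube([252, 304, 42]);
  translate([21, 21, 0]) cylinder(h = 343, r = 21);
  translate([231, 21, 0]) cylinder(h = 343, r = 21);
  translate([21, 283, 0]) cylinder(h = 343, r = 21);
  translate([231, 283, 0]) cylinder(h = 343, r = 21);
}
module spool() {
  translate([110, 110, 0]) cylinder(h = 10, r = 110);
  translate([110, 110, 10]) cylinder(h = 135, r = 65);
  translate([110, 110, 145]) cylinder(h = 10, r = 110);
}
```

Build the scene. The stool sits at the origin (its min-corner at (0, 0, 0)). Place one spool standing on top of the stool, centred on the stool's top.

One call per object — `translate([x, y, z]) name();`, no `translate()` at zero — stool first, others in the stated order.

stool();
translate([16, 42, 385]) spool();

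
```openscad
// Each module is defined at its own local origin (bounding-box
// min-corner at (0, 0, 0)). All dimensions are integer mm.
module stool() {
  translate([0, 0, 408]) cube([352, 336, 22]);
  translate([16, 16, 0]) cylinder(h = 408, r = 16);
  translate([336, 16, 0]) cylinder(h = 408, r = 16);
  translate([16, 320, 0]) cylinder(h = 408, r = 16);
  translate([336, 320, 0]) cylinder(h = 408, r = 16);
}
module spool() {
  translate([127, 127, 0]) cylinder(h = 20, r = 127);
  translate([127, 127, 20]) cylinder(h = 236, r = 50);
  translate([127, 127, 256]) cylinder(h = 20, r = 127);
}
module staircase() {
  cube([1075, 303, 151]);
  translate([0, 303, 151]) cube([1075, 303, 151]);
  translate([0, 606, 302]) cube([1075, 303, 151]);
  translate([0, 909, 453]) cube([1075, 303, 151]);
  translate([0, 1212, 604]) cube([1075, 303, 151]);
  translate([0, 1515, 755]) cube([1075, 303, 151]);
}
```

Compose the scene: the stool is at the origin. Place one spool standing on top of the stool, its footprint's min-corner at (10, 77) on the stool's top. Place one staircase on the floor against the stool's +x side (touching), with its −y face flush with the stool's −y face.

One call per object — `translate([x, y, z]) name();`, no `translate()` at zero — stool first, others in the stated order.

stool();
translate([10, 77, 430]) spool();
translate([352, 0, 0]) staircase();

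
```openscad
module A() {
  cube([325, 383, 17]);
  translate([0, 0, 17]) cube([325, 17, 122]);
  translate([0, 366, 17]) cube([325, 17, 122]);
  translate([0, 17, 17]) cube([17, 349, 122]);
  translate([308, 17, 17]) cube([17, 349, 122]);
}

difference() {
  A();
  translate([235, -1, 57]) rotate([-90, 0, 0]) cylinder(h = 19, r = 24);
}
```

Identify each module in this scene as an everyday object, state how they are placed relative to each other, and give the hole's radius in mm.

The subtracted cylinder has r = 24 mm.

A is an open box. The open box has a circular hole through its front wall. The hole's radius is 24 mm.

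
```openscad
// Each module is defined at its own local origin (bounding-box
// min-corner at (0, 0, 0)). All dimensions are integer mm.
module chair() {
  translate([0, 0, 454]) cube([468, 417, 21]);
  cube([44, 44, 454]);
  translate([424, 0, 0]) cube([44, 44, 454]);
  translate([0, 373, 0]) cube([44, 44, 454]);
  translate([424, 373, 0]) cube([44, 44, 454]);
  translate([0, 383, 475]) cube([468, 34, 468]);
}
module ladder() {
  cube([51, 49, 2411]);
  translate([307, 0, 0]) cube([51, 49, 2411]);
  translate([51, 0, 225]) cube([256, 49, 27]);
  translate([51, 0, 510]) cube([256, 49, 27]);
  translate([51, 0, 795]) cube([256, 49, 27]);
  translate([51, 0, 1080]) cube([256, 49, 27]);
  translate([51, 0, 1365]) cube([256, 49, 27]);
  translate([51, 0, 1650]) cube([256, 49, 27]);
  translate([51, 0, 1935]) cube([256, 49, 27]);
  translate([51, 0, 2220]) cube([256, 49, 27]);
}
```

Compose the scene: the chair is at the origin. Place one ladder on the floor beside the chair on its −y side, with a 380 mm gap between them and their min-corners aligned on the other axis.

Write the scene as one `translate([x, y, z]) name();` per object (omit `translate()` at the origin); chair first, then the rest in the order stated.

chair();
translate([0, -429, 0]) ladder();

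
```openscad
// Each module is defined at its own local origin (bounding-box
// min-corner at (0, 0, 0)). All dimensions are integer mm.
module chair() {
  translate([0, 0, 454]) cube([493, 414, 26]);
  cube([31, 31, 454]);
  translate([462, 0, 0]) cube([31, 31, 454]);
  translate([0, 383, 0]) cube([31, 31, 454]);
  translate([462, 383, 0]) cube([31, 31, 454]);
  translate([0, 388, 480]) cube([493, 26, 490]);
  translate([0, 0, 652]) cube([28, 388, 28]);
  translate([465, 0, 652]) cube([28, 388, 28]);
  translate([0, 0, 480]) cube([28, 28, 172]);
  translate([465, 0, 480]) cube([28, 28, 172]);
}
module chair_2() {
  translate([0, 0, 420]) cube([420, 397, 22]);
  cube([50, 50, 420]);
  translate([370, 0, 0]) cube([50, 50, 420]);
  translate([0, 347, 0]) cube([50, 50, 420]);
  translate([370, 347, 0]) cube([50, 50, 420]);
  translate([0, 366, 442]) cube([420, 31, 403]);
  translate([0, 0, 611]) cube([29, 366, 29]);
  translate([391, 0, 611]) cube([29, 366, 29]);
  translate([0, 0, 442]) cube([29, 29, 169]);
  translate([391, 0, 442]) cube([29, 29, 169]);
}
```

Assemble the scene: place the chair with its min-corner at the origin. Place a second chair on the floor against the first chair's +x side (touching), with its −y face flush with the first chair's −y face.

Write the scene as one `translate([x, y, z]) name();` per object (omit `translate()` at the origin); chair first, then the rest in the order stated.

chair();
translate([493, 0, 0]) chair_2();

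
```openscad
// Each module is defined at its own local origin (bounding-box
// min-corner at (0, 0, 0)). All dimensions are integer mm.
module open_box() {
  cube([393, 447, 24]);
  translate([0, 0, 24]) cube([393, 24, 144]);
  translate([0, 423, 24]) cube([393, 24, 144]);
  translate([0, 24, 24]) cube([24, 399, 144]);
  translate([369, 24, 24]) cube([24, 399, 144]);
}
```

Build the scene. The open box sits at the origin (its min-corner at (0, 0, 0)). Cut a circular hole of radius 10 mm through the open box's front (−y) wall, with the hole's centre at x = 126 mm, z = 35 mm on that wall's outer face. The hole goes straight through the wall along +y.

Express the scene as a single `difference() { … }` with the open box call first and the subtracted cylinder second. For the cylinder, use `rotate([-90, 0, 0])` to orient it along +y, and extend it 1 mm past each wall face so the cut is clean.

difference() {
  open_box();
  translate([126, -1, 35]) rotate([-90, 0, 0]) cylinder(h = 26, r = 10);
}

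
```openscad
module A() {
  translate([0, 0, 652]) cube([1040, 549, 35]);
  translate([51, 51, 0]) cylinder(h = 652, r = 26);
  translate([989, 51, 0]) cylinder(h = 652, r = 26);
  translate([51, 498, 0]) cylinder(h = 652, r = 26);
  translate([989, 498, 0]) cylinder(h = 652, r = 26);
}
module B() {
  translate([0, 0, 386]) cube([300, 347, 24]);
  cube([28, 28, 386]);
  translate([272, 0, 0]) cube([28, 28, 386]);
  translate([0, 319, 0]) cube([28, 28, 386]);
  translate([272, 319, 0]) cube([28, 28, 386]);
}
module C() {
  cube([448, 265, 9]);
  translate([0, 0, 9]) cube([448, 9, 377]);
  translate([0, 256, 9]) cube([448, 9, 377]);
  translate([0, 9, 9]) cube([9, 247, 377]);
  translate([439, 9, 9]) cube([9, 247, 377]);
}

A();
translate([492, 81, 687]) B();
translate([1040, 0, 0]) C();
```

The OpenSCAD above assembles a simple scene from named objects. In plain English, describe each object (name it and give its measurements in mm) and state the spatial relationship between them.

A is a rectangular dining table. The top is 1040×549×35 mm with its upper surface at z = 687 mm. It stands on four round legs of 52 mm diameter, each leg's bounding box inset 25 mm from the nearest pair of top edges, running from the floor to the underside of the top.

B is a simple wooden stool: a rectangular seat 300 mm (x) by 347 mm (y), 24 mm thick, top face at z = 410 mm, on four square legs, each 28×28 mm in cross-section. The legs rest on z = 0, each flush with a corner of the seat.

C is an open-topped rectangular box: outside dimensions 448×265×386 mm, with a uniform wall and base thickness of 9 mm. The base is a full 448×265 slab on the floor; four walls sit on top of the base. The front and back walls (the −y and +y sides) span the full width; the two side walls fit between them.

The stool is on top of the table. The open box is against the table's +x side, with their −y faces flush.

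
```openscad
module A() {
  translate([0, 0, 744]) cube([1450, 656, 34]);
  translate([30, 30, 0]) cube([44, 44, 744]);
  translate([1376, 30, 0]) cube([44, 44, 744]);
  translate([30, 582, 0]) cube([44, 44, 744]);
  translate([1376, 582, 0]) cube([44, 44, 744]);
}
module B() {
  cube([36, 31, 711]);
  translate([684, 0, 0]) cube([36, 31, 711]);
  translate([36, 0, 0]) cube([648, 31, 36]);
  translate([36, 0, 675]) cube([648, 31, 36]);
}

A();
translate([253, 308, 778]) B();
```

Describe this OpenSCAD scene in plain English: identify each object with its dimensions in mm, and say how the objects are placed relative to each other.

A is a table: top 1450 mm (x) × 656 mm (y), 34 mm thick, upper face at z = 778 mm, on four 44×44 mm square legs, each inset 30 mm from the nearest pair of top edges, running from z = 0 to the bottom of the top.

B is a picture frame with a 648×639 mm rectangular opening (x by z) and a uniform 36 mm border on every side. Frame depth is 31 mm along y. It is built from two vertical stiles running the full outside height and two horizontal rails spanning the gap between the stiles.

The picture frame is on top of the table.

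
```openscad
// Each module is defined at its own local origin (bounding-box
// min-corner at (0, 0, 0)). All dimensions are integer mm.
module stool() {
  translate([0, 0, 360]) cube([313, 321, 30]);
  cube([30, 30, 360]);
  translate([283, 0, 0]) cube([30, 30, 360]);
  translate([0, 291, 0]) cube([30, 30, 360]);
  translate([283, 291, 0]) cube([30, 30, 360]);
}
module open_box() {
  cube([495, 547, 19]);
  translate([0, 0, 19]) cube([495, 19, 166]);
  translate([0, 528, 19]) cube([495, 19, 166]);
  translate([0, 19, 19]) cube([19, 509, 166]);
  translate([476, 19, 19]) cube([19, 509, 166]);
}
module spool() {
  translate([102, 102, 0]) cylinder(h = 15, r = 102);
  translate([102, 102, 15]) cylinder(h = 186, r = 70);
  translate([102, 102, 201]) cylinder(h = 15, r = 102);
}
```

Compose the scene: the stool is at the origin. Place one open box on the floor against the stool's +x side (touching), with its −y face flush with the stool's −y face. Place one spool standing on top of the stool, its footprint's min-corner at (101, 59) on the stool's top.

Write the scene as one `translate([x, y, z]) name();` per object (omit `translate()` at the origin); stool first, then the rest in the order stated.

stool();
translate([313, 0, 0]) open_box();
translate([101, 59, 390]) spool();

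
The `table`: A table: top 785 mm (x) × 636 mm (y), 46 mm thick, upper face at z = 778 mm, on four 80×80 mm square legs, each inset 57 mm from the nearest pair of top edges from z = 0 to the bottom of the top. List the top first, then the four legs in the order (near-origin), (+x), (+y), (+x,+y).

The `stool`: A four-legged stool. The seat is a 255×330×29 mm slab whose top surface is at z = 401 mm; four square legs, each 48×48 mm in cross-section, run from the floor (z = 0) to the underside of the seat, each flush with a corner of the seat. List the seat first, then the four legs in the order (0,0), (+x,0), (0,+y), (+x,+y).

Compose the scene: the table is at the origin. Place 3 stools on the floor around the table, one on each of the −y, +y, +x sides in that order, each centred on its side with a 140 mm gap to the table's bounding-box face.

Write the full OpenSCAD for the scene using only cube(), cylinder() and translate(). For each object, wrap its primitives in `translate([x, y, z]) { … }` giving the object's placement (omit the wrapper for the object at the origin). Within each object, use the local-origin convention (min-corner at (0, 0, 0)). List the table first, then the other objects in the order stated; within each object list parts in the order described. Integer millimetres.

translate([0, 0, 732]) cube([785, 636, 46]);
translate([57, 57, 0]) cube([80, 80, 732]);
translate([648, 57, 0]) cube([80, 80, 732]);
translate([57, 499, 0]) cube([80, 80, 732]);
translate([648, 499, 0]) cube([80, 80, 732]);
translate([265, -470, 0]) {
  translate([0, 0, 372]) cube([255, 330, 29]);
  cube([48, 48, 372]);
  translate([207, 0, 0]) cube([48, 48, 372]);
  translate([0, 282, 0]) cube([48, 48, 372]);
  translate([207, 282, 0]) cube([48, 48, 372]);
}
translate([265, 776, 0]) {
  translate([0, 0, 372]) cube([255, 330, 29]);
  cube([48, 48, 372]);
  translate([207, 0, 0]) cube([48, 48, 372]);
  translate([0, 282, 0]) cube([48, 48, 372]);
  translate([207, 282, 0]) cube([48, 48, 372]);
}
translate([925, 153, 0]) {
  translate([0, 0, 372]) cube([255, 330, 29]);
  cube([48, 48, 372]);
  translate([207, 0, 0]) cube([48, 48, 372]);
  translate([0, 282, 0]) cube([48, 48, 372]);
  translate([207, 282, 0]) cube([48, 48, 372]);
}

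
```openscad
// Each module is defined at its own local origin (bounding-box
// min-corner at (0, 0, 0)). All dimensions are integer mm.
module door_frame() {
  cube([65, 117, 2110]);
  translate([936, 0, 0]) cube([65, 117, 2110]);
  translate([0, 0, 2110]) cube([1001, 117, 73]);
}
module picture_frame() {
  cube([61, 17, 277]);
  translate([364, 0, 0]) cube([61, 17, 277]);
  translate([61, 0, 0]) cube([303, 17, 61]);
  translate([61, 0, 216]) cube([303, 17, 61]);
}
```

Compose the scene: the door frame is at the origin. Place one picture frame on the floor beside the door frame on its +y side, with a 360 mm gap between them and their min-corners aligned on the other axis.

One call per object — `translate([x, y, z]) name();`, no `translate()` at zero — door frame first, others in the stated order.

door_frame();
translate([0, 477, 0]) picture_frame();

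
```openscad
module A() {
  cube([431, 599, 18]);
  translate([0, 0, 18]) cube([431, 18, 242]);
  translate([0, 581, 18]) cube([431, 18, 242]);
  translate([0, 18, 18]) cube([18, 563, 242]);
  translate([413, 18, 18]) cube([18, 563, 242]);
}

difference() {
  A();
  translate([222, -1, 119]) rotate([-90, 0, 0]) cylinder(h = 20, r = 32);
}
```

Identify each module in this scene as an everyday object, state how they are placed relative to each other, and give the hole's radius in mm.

A is an open box. The open box has a circular hole through its front wall. The hole's radius is 32 mm.

The subtracted cylinder has r = 32 mm.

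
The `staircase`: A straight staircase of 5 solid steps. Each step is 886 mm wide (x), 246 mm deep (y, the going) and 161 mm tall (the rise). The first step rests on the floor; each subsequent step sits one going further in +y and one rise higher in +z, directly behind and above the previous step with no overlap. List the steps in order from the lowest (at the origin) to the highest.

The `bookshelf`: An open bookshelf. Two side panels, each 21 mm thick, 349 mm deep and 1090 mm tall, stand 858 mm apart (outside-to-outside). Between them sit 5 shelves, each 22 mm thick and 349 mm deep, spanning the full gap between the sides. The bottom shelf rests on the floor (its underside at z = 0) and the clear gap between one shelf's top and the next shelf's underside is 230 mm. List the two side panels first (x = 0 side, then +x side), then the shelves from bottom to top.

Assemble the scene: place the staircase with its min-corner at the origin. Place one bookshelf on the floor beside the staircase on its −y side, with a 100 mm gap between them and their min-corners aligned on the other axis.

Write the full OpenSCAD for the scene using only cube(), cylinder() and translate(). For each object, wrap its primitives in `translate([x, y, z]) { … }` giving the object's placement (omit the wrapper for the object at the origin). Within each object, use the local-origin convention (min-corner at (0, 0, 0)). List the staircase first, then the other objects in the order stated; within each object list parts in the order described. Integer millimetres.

cube([886, 246, 161]);
translate([0, 246, 161]) cube([886, 246, 161]);
translate([0, 492, 322]) cube([886, 246, 161]);
translate([0, 738, 483]) cube([886, 246, 161]);
translate([0, 984, 644]) cube([886, 246, 161]);
translate([0, -449, 0]) {
  cube([21, 349, 1090]);
  translate([837, 0, 0]) cube([21, 349, 1090]);
  translate([21, 0, 0]) cube([816, 349, 22]);
  translate([21, 0, 252]) cube([816, 349, 22]);
  translate([21, 0, 504]) cube([816, 349, 22]);
  translate([21, 0, 756]) cube([816, 349, 22]);
  translate([21, 0, 1008]) cube([816, 349, 22]);
}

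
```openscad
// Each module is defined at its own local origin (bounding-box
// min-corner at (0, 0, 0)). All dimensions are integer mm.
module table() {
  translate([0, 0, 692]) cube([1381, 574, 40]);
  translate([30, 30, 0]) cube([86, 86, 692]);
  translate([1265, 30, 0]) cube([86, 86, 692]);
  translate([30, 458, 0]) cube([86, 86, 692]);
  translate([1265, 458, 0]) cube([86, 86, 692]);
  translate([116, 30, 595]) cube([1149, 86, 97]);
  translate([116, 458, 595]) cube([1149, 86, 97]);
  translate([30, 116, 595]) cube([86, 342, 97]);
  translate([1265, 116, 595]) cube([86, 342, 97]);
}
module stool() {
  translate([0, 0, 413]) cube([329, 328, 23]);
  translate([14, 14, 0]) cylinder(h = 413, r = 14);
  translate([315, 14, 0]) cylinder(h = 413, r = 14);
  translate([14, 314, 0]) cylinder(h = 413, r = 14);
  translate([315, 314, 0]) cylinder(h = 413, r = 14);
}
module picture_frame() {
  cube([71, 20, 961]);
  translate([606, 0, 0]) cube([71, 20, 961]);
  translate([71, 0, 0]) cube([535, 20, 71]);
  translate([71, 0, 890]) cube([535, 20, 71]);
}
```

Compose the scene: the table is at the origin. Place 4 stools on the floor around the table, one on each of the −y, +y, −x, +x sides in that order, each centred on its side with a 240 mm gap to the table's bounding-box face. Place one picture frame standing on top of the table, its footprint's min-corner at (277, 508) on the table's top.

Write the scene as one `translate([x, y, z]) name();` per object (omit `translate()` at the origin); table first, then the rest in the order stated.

table();
translate([526, -568, 0]) stool();
translate([526, 814, 0]) stool();
translate([-569, 123, 0]) stool();
translate([1621, 123, 0]) stool();
translate([277, 508, 732]) picture_frame();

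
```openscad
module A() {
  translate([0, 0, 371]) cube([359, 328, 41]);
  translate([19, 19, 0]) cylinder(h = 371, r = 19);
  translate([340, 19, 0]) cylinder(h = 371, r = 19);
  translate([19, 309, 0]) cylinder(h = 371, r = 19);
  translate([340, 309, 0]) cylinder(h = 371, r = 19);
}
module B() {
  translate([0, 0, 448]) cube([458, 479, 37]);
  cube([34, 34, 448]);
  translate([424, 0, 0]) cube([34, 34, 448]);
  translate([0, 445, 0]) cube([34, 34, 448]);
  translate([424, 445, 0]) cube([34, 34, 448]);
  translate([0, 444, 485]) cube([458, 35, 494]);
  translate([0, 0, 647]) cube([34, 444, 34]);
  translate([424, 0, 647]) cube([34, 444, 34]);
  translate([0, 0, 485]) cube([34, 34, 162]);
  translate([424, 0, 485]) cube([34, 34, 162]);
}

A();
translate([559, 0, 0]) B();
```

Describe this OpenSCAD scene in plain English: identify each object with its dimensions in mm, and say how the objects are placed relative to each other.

A is a four-legged stool. The seat is a 359×328×41 mm slab whose top surface is at z = 412 mm; four round legs, each 38 mm in diameter, run from the floor (z = 0) to the underside of the seat, each leg's axis is inset half a diameter from the nearest pair of seat edges (so the leg's bounding box is flush with the corner).

B is a chair: 458×479 mm seat, 37 mm thick, top at z = 485 mm, on four 34 mm square corner legs flush with the seat edges. A 35 mm thick backrest slab spans the full seat width, extending 494 mm above the seat top, its back face flush with the seat's +y edge. Two armrests of 34×34 mm section run along each side from the seat's front edge to the front of the backrest, top faces 196 mm above the seat top and outer faces flush with the seat's x-edges; a 34×34 mm post under the front of each armrest stands on the seat at the front corner.

The chair is on the floor beside the stool on its +x side.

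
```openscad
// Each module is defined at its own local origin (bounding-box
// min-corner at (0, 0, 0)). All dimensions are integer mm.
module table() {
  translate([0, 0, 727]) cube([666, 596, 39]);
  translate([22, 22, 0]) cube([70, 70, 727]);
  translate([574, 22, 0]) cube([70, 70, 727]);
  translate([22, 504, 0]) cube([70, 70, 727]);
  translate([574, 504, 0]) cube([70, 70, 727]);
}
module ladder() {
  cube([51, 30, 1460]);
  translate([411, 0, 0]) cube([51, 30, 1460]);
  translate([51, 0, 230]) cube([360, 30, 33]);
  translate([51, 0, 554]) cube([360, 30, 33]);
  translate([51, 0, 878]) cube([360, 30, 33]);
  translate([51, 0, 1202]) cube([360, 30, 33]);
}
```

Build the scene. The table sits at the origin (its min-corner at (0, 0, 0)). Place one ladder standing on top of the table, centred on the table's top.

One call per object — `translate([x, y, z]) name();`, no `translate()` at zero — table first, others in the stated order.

table();
translate([102, 283, 766]) ladder();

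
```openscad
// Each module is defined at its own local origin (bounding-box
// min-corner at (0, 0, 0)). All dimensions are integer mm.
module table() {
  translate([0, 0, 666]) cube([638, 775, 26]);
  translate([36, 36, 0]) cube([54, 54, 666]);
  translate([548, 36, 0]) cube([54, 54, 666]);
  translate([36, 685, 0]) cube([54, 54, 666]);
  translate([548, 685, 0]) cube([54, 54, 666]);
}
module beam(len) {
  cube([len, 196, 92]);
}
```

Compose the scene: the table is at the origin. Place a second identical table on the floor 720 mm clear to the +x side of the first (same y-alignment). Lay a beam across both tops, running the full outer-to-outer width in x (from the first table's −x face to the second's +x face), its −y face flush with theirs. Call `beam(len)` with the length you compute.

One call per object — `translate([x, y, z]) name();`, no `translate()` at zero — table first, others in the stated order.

table();
translate([1358, 0, 0]) table();
translate([0, 0, 692]) beam(1996);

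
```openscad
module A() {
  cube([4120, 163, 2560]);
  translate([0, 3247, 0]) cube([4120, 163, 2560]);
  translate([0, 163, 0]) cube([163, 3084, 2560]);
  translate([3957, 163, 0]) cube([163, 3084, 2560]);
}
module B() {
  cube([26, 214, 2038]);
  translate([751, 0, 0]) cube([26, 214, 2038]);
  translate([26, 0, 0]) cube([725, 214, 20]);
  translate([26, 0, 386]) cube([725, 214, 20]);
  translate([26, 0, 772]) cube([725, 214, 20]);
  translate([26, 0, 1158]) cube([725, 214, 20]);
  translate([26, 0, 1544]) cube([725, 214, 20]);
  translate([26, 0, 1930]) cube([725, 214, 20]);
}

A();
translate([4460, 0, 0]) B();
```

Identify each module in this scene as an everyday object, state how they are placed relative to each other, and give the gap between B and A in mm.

The bookshelf's nearest face is 340 mm from the house frame's +x face.

A is a house frame. B is a bookshelf. The bookshelf is on the floor beside the house frame on its +x side. The gap between the bookshelf and the house frame is 340 mm.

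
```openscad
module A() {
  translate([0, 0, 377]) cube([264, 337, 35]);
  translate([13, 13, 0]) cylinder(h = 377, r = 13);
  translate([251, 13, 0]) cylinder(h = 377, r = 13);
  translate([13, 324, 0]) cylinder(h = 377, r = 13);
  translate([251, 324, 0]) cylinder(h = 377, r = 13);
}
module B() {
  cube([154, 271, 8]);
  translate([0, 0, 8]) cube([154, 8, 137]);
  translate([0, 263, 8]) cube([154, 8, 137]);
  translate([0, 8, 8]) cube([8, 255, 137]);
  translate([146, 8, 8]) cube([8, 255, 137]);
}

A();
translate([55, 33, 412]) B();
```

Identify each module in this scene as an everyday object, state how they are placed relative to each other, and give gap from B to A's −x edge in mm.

A is a stool. B is an open box. The open box is on top of the stool, centred. The gap from the open box to the stool's −x edge is 55 mm.

The open box's min-x is at 55; the stool's min-x is 0; gap = 55 mm.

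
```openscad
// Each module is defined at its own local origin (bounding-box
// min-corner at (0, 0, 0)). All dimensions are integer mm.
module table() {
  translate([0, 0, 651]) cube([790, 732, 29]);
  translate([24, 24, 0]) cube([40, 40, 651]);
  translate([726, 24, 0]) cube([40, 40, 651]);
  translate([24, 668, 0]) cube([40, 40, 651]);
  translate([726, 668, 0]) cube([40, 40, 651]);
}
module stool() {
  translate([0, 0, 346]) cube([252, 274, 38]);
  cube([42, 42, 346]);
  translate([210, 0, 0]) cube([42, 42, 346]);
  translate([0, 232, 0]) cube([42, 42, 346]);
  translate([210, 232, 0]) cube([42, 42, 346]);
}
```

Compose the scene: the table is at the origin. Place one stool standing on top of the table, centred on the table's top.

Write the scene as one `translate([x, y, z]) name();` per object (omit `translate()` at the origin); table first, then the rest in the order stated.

table();
translate([269, 229, 680]) stool();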